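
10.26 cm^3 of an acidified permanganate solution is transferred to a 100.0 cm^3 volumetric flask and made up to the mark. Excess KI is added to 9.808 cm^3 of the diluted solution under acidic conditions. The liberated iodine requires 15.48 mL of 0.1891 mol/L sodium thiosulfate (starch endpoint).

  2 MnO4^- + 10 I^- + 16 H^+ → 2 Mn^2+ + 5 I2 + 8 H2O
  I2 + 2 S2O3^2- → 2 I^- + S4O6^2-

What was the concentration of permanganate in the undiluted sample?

0.5818 mol/L

n(S2O3^2-) = 0.01548 × 0.1891 = 2.927 × 10^-3 mol
n(I2) = n(S2O3^2-)/2 = 1.464 × 10^-3 mol
From the 2:5 ratio, n(MnO4^-) in the aliquot = 2/5 × 1.464 × 10^-3 = 5.855 × 10^-4 mol
[MnO4^-]_dilute = 5.855 × 10^-4 / 0.009808 = 0.05969 mol/L
[MnO4^-]_original = 0.05969 × 100.0/10.26 = 0.5818 mol/L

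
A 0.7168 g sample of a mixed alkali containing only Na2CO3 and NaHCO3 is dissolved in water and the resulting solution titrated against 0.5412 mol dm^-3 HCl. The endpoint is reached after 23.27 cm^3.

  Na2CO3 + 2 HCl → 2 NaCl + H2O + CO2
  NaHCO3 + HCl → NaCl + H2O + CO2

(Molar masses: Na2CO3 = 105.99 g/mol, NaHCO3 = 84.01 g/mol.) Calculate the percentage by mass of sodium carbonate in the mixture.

n(HCl) = 0.02327 × 0.5412 = 0.01259 mol
Let x = n(Na2CO3), y = n(NaHCO3).
Titrant: 2x + 1y = 0.01259;  mass: 105.99x + 84.01y = 0.7168
Solving, x = 5.501 × 10^-3 mol, y = 1.593 × 10^-3 mol
mass of Na2CO3 = 5.501 × 10^-3 × 105.99 = 0.5830 g
% Na2CO3 = 0.5830 / 0.7168 × 100 = 81.33 %

81.33 %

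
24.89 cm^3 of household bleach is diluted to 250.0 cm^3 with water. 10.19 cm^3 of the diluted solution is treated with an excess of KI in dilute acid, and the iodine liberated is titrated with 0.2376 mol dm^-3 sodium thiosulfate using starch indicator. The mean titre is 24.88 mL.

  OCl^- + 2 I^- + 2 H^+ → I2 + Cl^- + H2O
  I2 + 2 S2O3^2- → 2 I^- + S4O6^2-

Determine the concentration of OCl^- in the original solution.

n(S2O3^2-) = 0.02488 × 0.2376 = 5.911 × 10^-3 mol
n(I2) = n(S2O3^2-)/2 = 2.956 × 10^-3 mol
n(OCl^-) in the aliquot = 2.956 × 10^-3 mol (1:1 ratio)
[OCl^-]_dilute = 2.956 × 10^-3 / 0.01019 = 0.2901 mol/L
[OCl^-]_original = 0.2901 × 250.0/24.89 = 2.913 mol/L

2.913 mol/L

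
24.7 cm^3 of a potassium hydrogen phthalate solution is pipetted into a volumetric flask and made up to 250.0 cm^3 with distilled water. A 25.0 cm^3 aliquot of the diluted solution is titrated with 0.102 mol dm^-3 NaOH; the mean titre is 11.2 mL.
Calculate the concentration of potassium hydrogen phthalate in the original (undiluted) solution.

0.463 mol/L

KHC8H4O4 + NaOH → KNaC8H4O4 + H2O
n(NaOH) = 0.0112 × 0.102 = 1.14 × 10^-3 mol
n(KHC8H4O4) in the aliquot = 1.14 × 10^-3 mol (1:1 ratio)
[KHC8H4O4]_dilute = 1.14 × 10^-3 / 0.0250 = 0.0457 mol/L
Dilution factor = 250.0 / 24.7 = 10.12
[KHC8H4O4]_stock = 0.0457 × 10.12 = 0.463 mol/L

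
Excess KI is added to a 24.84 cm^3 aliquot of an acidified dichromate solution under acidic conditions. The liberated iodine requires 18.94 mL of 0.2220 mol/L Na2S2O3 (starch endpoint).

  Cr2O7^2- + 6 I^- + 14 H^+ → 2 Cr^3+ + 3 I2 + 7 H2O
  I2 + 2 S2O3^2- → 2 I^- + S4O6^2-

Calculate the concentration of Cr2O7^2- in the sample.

n(S2O3^2-) = 0.01894 × 0.2220 = 4.205 × 10^-3 mol
n(I2) = n(S2O3^2-)/2 = 2.102 × 10^-3 mol
From the 1:3 ratio, n(Cr2O7^2-) in the aliquot = 1/3 × 2.102 × 10^-3 = 7.008 × 10^-4 mol
[Cr2O7^2-] = 7.008 × 10^-4 / 0.02484 = 0.02821 mol/L

0.02821 mol/L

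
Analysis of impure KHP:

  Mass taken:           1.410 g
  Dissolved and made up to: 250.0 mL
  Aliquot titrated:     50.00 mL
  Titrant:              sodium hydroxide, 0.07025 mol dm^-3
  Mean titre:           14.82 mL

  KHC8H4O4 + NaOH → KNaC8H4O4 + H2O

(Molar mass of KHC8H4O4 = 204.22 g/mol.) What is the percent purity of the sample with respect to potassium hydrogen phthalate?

n(NaOH) per titration = 0.01482 × 0.07025 = 1.041 × 10^-3 mol
n(KHC8H4O4) in each aliquot = 1.041 × 10^-3 mol (1:1 ratio)
n(KHC8H4O4) in the whole flask = 1.041 × 10^-3 × 250.0/50.00 = 5.206 × 10^-3 mol
mass of KHC8H4O4 = 5.206 × 10^-3 × 204.22 = 1.063 g
% KHC8H4O4 = 1.063 / 1.410 × 100 = 75.40 %

75.40 %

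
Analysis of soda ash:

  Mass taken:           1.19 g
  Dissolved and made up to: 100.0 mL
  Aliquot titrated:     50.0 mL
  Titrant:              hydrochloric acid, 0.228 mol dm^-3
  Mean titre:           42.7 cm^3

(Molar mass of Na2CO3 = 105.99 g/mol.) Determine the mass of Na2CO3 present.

1.03 g

Na2CO3 + 2 HCl → 2 NaCl + H2O + CO2
n(HCl) per titration = 0.0427 × 0.228 = 9.74 × 10^-3 mol
From the 1:2 ratio, n(Na2CO3) in each aliquot = 1/2 × 9.74 × 10^-3 = 4.87 × 10^-3 mol
n(Na2CO3) in the whole flask = 4.87 × 10^-3 × 100.0/50.0 = 9.74 × 10^-3 mol
mass of Na2CO3 = 9.74 × 10^-3 × 105.99 = 1.03 g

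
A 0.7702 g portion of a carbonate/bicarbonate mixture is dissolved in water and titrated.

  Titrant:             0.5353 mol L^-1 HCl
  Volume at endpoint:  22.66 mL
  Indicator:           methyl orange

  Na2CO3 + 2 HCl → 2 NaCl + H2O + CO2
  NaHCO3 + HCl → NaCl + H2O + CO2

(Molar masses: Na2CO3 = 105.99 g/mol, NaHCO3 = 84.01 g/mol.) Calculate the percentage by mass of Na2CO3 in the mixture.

55.20 %

n(HCl) = 0.02266 × 0.5353 = 0.01213 mol
Let x = n(Na2CO3), y = n(NaHCO3).
Titrant: 2x + 1y = 0.01213;  mass: 105.99x + 84.01y = 0.7702
Solving, x = 4.011 × 10^-3 mol, y = 4.107 × 10^-3 mol
mass of Na2CO3 = 4.011 × 10^-3 × 105.99 = 0.4252 g
% Na2CO3 = 0.4252 / 0.7702 × 100 = 55.20 %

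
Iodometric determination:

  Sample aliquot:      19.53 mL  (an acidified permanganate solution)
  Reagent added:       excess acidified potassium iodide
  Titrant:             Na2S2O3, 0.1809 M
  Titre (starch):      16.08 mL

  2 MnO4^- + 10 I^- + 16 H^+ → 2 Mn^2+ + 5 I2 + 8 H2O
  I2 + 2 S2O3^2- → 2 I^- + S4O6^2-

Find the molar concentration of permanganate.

n(S2O3^2-) = 0.01608 × 0.1809 = 2.909 × 10^-3 mol
n(I2) = n(S2O3^2-)/2 = 1.454 × 10^-3 mol
From the 2:5 ratio, n(MnO4^-) in the aliquot = 2/5 × 1.454 × 10^-3 = 5.818 × 10^-4 mol
[MnO4^-] = 5.818 × 10^-4 / 0.01953 = 0.02979 mol/L

0.02979 M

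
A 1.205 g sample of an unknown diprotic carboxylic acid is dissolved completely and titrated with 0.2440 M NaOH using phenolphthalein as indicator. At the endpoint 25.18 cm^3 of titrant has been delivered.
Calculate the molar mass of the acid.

392.3 g/mol

n(NaOH) = 0.02518 L × 0.2440 mol/L = 6.144 × 10^-3 mol
From the 1:2 ratio, n(H2A) = 1/2 × 6.144 × 10^-3 = 3.072 × 10^-3 mol
M = m / n = 1.205 g / 3.072 × 10^-3 mol = 392.3 g/mol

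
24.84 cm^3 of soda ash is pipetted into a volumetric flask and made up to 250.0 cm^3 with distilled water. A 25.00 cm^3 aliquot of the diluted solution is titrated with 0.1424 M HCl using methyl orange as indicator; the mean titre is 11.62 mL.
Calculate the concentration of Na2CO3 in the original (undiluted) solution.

Na2CO3 + 2 HCl → 2 NaCl + H2O + CO2
n(HCl) = 0.01162 × 0.1424 = 1.655 × 10^-3 mol
From the 1:2 ratio, n(Na2CO3) in the aliquot = 1/2 × 1.655 × 10^-3 = 8.273 × 10^-4 mol
[Na2CO3]_dilute = 8.273 × 10^-4 / 0.02500 = 0.03309 mol/L
Dilution factor = 250.0 / 24.84 = 10.06
[Na2CO3]_stock = 0.03309 × 10.06 = 0.3331 mol/L

0.3331 M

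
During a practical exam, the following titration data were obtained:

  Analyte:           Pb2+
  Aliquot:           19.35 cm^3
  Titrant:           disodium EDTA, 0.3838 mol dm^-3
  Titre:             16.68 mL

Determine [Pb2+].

0.3308 mol/L

Pb^2+ + EDTA^4- → [Pb(EDTA)]^2-
n(EDTA) = 0.01668 L × 0.3838 mol/L = 6.402 × 10^-3 mol
n(Pb2+) = 6.402 × 10^-3 mol (1:1 mole ratio)
[Pb2+] = 6.402 × 10^-3 mol / 0.01935 L = 0.3308 mol/L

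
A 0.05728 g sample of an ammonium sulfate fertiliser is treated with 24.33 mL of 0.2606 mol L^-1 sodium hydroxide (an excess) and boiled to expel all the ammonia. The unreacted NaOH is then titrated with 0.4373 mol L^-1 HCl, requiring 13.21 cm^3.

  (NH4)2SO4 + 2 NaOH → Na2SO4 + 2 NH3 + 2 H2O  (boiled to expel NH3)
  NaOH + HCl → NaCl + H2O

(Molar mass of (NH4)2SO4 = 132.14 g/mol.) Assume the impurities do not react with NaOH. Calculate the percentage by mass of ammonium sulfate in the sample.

n(NaOH) added = 0.02433 × 0.2606 = 6.340 × 10^-3 mol
n(HCl) used in back-titration = 0.01321 × 0.4373 = 5.777 × 10^-3 mol
n(NaOH) left over = 5.777 × 10^-3 mol (1:1 ratio)
n(NaOH) consumed by analyte = 6.340 × 10^-3 − 5.777 × 10^-3 = 5.637 × 10^-4 mol
From the 1:2 ratio, n((NH4)2SO4) = 1/2 × 5.637 × 10^-4 = 2.818 × 10^-4 mol
mass of (NH4)2SO4 = 2.818 × 10^-4 × 132.14 = 0.03724 g
% (NH4)2SO4 = 0.03724 / 0.05728 × 100 = 65.02 %

65.02 %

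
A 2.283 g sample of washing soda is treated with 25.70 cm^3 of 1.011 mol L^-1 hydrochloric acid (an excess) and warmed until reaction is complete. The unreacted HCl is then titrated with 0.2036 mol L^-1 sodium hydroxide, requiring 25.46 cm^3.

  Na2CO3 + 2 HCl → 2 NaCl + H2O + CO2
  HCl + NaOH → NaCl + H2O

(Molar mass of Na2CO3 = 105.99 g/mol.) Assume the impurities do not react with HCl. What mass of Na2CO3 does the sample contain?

n(HCl) added = 0.02570 × 1.011 = 0.02598 mol
n(NaOH) used in back-titration = 0.02546 × 0.2036 = 5.184 × 10^-3 mol
n(HCl) left over = 5.184 × 10^-3 mol (1:1 ratio)
n(HCl) consumed by analyte = 0.02598 − 5.184 × 10^-3 = 0.02080 mol
From the 1:2 ratio, n(Na2CO3) = 1/2 × 0.02080 = 0.01040 mol
mass of Na2CO3 = 0.01040 × 105.99 = 1.102 g

1.102 g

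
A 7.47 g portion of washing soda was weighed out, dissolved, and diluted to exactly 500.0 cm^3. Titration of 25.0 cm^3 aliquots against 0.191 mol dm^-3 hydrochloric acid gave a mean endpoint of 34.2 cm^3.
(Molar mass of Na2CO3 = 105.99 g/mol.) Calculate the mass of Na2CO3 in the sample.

Na2CO3 + 2 HCl → 2 NaCl + H2O + CO2
n(HCl) per titration = 0.0342 × 0.191 = 6.53 × 10^-3 mol
From the 1:2 ratio, n(Na2CO3) in each aliquot = 1/2 × 6.53 × 10^-3 = 3.27 × 10^-3 mol
n(Na2CO3) in the whole flask = 3.27 × 10^-3 × 500.0/25.0 = 0.0653 mol
mass of Na2CO3 = 0.0653 × 105.99 = 6.92 g

6.92 g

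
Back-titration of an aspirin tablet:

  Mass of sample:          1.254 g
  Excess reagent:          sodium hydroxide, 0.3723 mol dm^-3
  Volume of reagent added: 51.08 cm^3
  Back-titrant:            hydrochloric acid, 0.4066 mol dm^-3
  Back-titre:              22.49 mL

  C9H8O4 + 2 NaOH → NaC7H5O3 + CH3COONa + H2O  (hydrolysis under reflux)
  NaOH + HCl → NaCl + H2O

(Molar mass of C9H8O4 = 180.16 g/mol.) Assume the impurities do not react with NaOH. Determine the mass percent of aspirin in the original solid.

70.92 %

n(NaOH) added = 0.05108 × 0.3723 = 0.01902 mol
n(HCl) used in back-titration = 0.02249 × 0.4066 = 9.144 × 10^-3 mol
n(NaOH) left over = 9.144 × 10^-3 mol (1:1 ratio)
n(NaOH) consumed by analyte = 0.01902 − 9.144 × 10^-3 = 9.873 × 10^-3 mol
From the 1:2 ratio, n(C9H8O4) = 1/2 × 9.873 × 10^-3 = 4.936 × 10^-3 mol
mass of C9H8O4 = 4.936 × 10^-3 × 180.16 = 0.8893 g
% C9H8O4 = 0.8893 / 1.254 × 100 = 70.92 %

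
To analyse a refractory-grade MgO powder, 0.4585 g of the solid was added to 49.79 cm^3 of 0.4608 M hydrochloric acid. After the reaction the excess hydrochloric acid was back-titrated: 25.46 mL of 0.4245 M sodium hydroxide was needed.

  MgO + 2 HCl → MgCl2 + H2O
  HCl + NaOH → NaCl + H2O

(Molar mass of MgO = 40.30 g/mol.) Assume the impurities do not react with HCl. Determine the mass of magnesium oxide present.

0.2445 g

n(HCl) added = 0.04979 × 0.4608 = 0.02294 mol
n(NaOH) used in back-titration = 0.02546 × 0.4245 = 0.01081 mol
n(HCl) left over = 0.01081 mol (1:1 ratio)
n(HCl) consumed by analyte = 0.02294 − 0.01081 = 0.01214 mol
From the 1:2 ratio, n(MgO) = 1/2 × 0.01214 = 6.068 × 10^-3 mol
mass of MgO = 6.068 × 10^-3 × 40.30 = 0.2445 g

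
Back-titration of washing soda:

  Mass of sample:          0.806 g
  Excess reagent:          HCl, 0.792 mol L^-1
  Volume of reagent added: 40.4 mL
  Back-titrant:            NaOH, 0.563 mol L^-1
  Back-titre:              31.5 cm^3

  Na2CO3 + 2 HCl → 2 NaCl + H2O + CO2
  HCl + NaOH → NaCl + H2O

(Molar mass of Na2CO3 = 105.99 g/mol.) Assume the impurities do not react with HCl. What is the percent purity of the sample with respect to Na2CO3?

93.8 %

n(HCl) added = 0.0404 × 0.792 = 0.0320 mol
n(NaOH) used in back-titration = 0.0315 × 0.563 = 0.0177 mol
n(HCl) left over = 0.0177 mol (1:1 ratio)
n(HCl) consumed by analyte = 0.0320 − 0.0177 = 0.0143 mol
From the 1:2 ratio, n(Na2CO3) = 1/2 × 0.0143 = 7.13 × 10^-3 mol
mass of Na2CO3 = 7.13 × 10^-3 × 105.99 = 0.756 g
% Na2CO3 = 0.756 / 0.806 × 100 = 93.8 %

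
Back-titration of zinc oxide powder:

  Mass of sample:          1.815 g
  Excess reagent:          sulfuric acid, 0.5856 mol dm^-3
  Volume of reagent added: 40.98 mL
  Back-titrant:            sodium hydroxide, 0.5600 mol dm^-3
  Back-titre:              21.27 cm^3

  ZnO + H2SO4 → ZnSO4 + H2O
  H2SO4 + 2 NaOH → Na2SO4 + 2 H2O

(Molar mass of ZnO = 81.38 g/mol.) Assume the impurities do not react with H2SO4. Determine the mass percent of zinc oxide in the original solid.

80.90 %

n(H2SO4) added = 0.04098 × 0.5856 = 0.02400 mol
n(NaOH) used in back-titration = 0.02127 × 0.5600 = 0.01191 mol
From the 1:2 ratio, n(H2SO4) left over = 1/2 × 0.01191 = 5.956 × 10^-3 mol
n(H2SO4) consumed by analyte = 0.02400 − 5.956 × 10^-3 = 0.01804 mol
n(ZnO) = 0.01804 mol (1:1 ratio)
mass of ZnO = 0.01804 × 81.38 = 1.468 g
% ZnO = 1.468 / 1.815 × 100 = 80.90 %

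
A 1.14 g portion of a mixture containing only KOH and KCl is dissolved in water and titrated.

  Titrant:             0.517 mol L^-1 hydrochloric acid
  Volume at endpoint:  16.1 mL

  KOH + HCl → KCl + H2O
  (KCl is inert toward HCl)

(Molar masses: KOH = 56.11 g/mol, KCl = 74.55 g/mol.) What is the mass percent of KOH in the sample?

41.0 %

n(HCl) = 0.0161 × 0.517 = 8.32 × 10^-3 mol
Let x = n(KOH), y = n(KCl).
Titrant: 1x = 8.32 × 10^-3;  mass: 56.11x + 74.55y = 1.14
Solving, x = 8.32 × 10^-3 mol, y = 9.03 × 10^-3 mol
mass of KOH = 8.32 × 10^-3 × 56.11 = 0.467 g
% KOH = 0.467 / 1.14 × 100 = 41.0 %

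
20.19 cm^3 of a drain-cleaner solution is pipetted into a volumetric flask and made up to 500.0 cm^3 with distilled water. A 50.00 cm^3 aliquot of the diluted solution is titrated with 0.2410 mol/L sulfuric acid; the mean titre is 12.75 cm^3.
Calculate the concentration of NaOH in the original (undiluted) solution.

3.044 mol/L

2 NaOH + H2SO4 → Na2SO4 + 2 H2O
n(H2SO4) = 0.01275 × 0.2410 = 3.073 × 10^-3 mol
From the 2:1 ratio, n(NaOH) in the aliquot = 2/1 × 3.073 × 10^-3 = 6.146 × 10^-3 mol
[NaOH]_dilute = 6.146 × 10^-3 / 0.05000 = 0.1229 mol/L
Dilution factor = 500.0 / 20.19 = 24.76
[NaOH]_stock = 0.1229 × 24.76 = 3.044 mol/L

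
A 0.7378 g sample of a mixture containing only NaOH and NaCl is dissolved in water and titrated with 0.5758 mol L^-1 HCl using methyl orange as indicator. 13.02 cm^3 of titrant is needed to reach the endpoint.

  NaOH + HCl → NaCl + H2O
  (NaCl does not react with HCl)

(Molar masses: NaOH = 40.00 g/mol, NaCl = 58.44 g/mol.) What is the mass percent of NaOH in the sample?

n(HCl) = 0.01302 × 0.5758 = 7.497 × 10^-3 mol
Let x = n(NaOH), y = n(NaCl).
Titrant: 1x = 7.497 × 10^-3;  mass: 40.00x + 58.44y = 0.7378
Solving, x = 7.497 × 10^-3 mol, y = 7.494 × 10^-3 mol
mass of NaOH = 7.497 × 10^-3 × 40.00 = 0.2999 g
% NaOH = 0.2999 / 0.7378 × 100 = 40.64 %

40.64 %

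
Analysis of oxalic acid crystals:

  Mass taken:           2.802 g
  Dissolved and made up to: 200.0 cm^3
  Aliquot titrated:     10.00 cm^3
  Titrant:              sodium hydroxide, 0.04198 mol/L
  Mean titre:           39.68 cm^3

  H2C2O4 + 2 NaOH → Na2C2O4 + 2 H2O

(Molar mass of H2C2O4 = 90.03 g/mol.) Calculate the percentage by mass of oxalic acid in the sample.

n(NaOH) per titration = 0.03968 × 0.04198 = 1.666 × 10^-3 mol
From the 1:2 ratio, n(H2C2O4) in each aliquot = 1/2 × 1.666 × 10^-3 = 8.329 × 10^-4 mol
n(H2C2O4) in the whole flask = 8.329 × 10^-4 × 200.0/10.00 = 0.01666 mol
mass of H2C2O4 = 0.01666 × 90.03 = 1.500 g
% H2C2O4 = 1.500 / 2.802 × 100 = 53.52 %

53.52 %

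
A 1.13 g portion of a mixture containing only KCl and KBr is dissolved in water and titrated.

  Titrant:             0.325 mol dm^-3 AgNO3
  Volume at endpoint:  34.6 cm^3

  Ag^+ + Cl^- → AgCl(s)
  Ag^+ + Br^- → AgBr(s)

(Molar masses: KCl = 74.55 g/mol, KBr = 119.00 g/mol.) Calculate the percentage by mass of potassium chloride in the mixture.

n(AgNO3) = 0.0346 × 0.325 = 0.0112 mol
Let x = n(KCl), y = n(KBr).
Titrant: 1x + 1y = 0.0112;  mass: 74.55x + 119.00y = 1.13
Solving, x = 4.68 × 10^-3 mol, y = 6.56 × 10^-3 mol
mass of KCl = 4.68 × 10^-3 × 74.55 = 0.349 g
% KCl = 0.349 / 1.13 × 100 = 30.9 %

30.9 %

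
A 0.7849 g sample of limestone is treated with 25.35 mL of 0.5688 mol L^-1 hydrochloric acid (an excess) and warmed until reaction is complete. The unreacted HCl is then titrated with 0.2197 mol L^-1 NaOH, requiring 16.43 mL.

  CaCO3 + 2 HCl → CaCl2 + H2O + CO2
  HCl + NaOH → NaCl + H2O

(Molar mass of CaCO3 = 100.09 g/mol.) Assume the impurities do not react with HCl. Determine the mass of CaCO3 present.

0.5410 g

n(HCl) added = 0.02535 × 0.5688 = 0.01442 mol
n(NaOH) used in back-titration = 0.01643 × 0.2197 = 3.610 × 10^-3 mol
n(HCl) left over = 3.610 × 10^-3 mol (1:1 ratio)
n(HCl) consumed by analyte = 0.01442 − 3.610 × 10^-3 = 0.01081 mol
From the 1:2 ratio, n(CaCO3) = 1/2 × 0.01081 = 5.405 × 10^-3 mol
mass of CaCO3 = 5.405 × 10^-3 × 100.09 = 0.5410 g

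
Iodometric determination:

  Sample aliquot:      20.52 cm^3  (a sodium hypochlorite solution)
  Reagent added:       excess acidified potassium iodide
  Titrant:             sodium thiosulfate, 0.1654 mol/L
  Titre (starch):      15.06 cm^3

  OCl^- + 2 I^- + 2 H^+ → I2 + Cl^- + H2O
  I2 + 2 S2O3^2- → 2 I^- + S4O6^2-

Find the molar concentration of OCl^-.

n(S2O3^2-) = 0.01506 × 0.1654 = 2.491 × 10^-3 mol
n(I2) = n(S2O3^2-)/2 = 1.245 × 10^-3 mol
n(OCl^-) in the aliquot = 1.245 × 10^-3 mol (1:1 ratio)
[OCl^-] = 1.245 × 10^-3 / 0.02052 = 0.06070 mol/L

0.06070 mol/L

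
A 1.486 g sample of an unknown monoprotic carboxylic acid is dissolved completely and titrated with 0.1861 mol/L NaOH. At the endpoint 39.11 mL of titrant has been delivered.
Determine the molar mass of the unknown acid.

n(NaOH) = 0.03911 L × 0.1861 mol/L = 7.278 × 10^-3 mol
n(HA) = 7.278 × 10^-3 mol (1:1 ratio)
M = m / n = 1.486 g / 7.278 × 10^-3 mol = 204.2 g/mol

204.2 g/mol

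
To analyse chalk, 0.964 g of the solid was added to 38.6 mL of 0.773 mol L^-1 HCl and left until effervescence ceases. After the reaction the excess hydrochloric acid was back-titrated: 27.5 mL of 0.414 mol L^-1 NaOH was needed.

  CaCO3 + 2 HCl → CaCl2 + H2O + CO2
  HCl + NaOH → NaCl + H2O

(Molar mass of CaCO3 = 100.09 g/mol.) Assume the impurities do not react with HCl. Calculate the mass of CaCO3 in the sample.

n(HCl) added = 0.0386 × 0.773 = 0.0298 mol
n(NaOH) used in back-titration = 0.0275 × 0.414 = 0.0114 mol
n(HCl) left over = 0.0114 mol (1:1 ratio)
n(HCl) consumed by analyte = 0.0298 − 0.0114 = 0.0185 mol
From the 1:2 ratio, n(CaCO3) = 1/2 × 0.0185 = 9.23 × 10^-3 mol
mass of CaCO3 = 9.23 × 10^-3 × 100.09 = 0.923 g

0.923 g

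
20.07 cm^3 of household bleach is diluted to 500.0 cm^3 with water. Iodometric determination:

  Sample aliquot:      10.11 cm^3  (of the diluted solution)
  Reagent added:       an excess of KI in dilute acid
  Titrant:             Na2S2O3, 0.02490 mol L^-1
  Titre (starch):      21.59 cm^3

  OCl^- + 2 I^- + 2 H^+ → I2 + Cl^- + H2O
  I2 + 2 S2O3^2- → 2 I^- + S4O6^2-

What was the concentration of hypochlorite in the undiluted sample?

n(S2O3^2-) = 0.02159 × 0.02490 = 5.376 × 10^-4 mol
n(I2) = n(S2O3^2-)/2 = 2.688 × 10^-4 mol
n(OCl^-) in the aliquot = 2.688 × 10^-4 mol (1:1 ratio)
[OCl^-]_dilute = 2.688 × 10^-4 / 0.01011 = 0.02659 mol/L
[OCl^-]_original = 0.02659 × 500.0/20.07 = 0.6624 mol/L

0.6624 mol/L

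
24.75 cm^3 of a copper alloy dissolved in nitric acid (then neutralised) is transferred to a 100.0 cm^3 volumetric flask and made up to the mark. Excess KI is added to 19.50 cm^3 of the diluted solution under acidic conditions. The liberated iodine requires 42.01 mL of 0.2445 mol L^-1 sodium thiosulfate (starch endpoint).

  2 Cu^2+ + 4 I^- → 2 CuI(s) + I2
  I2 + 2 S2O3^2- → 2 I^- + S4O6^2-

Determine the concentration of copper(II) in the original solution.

2.128 mol/L

n(S2O3^2-) = 0.04201 × 0.2445 = 0.01027 mol
n(I2) = n(S2O3^2-)/2 = 5.136 × 10^-3 mol
From the 2:1 ratio, n(Cu2+) in the aliquot = 2/1 × 5.136 × 10^-3 = 0.01027 mol
[Cu2+]_dilute = 0.01027 / 0.01950 = 0.5267 mol/L
[Cu2+]_original = 0.5267 × 100.0/24.75 = 2.128 mol/L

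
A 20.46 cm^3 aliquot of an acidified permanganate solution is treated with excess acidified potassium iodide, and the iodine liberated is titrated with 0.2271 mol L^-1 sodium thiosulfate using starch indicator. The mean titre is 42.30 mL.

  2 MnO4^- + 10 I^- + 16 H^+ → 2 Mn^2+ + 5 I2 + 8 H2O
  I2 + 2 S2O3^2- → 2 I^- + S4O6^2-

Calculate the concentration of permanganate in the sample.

n(S2O3^2-) = 0.04230 × 0.2271 = 9.606 × 10^-3 mol
n(I2) = n(S2O3^2-)/2 = 4.803 × 10^-3 mol
From the 2:5 ratio, n(MnO4^-) in the aliquot = 2/5 × 4.803 × 10^-3 = 1.921 × 10^-3 mol
[MnO4^-] = 1.921 × 10^-3 / 0.02046 = 0.09390 mol/L

0.09390 mol/L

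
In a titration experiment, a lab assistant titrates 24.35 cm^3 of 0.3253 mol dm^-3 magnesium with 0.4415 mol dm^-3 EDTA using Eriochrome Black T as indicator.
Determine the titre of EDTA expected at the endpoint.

Mg^2+ + EDTA^4- → [Mg(EDTA)]^2-
n(Mg2+) = 0.02435 L × 0.3253 mol/L = 7.921 × 10^-3 mol
n(EDTA) = 7.921 × 10^-3 mol (1:1 stoichiometry)
V(EDTA) = 7.921 × 10^-3 mol / 0.4415 mol/L = 0.01794 L = 17.94 mL

17.94 mL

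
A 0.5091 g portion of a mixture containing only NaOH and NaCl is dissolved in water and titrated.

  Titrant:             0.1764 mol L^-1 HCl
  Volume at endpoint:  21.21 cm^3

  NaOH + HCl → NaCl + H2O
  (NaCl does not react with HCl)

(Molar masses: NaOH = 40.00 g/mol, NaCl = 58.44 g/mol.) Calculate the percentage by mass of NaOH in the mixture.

29.40 %

n(HCl) = 0.02121 × 0.1764 = 3.741 × 10^-3 mol
Let x = n(NaOH), y = n(NaCl).
Titrant: 1x = 3.741 × 10^-3;  mass: 40.00x + 58.44y = 0.5091
Solving, x = 3.741 × 10^-3 mol, y = 6.151 × 10^-3 mol
mass of NaOH = 3.741 × 10^-3 × 40.00 = 0.1497 g
% NaOH = 0.1497 / 0.5091 × 100 = 29.40 %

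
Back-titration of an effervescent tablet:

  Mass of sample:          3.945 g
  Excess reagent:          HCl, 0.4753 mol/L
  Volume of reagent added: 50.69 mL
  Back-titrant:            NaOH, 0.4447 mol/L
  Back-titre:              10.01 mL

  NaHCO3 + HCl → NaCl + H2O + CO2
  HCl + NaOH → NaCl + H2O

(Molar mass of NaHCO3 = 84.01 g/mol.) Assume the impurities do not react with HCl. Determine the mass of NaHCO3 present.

n(HCl) added = 0.05069 × 0.4753 = 0.02409 mol
n(NaOH) used in back-titration = 0.01001 × 0.4447 = 4.451 × 10^-3 mol
n(HCl) left over = 4.451 × 10^-3 mol (1:1 ratio)
n(HCl) consumed by analyte = 0.02409 − 4.451 × 10^-3 = 0.01964 mol
n(NaHCO3) = 0.01964 mol (1:1 ratio)
mass of NaHCO3 = 0.01964 × 84.01 = 1.650 g

1.650 g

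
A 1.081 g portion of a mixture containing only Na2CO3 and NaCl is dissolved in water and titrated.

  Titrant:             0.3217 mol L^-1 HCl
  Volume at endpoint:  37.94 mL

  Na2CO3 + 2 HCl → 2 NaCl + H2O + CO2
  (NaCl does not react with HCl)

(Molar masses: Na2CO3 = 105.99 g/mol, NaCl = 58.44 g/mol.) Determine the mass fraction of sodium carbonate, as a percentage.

59.84 %

n(HCl) = 0.03794 × 0.3217 = 0.01221 mol
Let x = n(Na2CO3), y = n(NaCl).
Titrant: 2x = 0.01221;  mass: 105.99x + 58.44y = 1.081
Solving, x = 6.103 × 10^-3 mol, y = 7.430 × 10^-3 mol
mass of Na2CO3 = 6.103 × 10^-3 × 105.99 = 0.6468 g
% Na2CO3 = 0.6468 / 1.081 × 100 = 59.84 %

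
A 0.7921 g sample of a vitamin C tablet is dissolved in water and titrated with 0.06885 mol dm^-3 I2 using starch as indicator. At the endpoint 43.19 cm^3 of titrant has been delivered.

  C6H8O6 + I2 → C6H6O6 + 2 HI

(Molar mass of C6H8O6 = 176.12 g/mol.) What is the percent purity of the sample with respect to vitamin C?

n(I2) = 0.04319 L × 0.06885 mol/L = 2.974 × 10^-3 mol
n(C6H8O6) = 2.974 × 10^-3 mol (1:1 ratio)
mass of C6H8O6 = 2.974 × 10^-3 × 176.12 g/mol = 0.5237 g
% C6H8O6 = 0.5237 / 0.7921 × 100 = 66.12 %

66.12 %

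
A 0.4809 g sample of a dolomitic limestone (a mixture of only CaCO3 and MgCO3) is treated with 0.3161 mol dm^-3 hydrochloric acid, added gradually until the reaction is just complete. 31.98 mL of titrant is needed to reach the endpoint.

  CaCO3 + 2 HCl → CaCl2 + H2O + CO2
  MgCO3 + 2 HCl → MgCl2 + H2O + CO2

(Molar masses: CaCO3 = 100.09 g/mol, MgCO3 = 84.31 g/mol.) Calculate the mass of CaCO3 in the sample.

0.3473 g

n(HCl) = 0.03198 × 0.3161 = 0.01011 mol
Let x = n(CaCO3), y = n(MgCO3).
Titrant: 2x + 2y = 0.01011;  mass: 100.09x + 84.31y = 0.4809
Solving, x = 3.470 × 10^-3 mol, y = 1.584 × 10^-3 mol
mass of CaCO3 = 3.470 × 10^-3 × 100.09 = 0.3473 g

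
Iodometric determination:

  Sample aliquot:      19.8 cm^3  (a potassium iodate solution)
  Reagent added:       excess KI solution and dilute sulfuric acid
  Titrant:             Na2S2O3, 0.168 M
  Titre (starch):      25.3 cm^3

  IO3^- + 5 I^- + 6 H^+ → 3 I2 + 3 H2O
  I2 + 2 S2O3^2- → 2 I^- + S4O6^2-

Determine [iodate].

n(S2O3^2-) = 0.0253 × 0.168 = 4.25 × 10^-3 mol
n(I2) = n(S2O3^2-)/2 = 2.13 × 10^-3 mol
From the 1:3 ratio, n(IO3^-) in the aliquot = 1/3 × 2.13 × 10^-3 = 7.08 × 10^-4 mol
[IO3^-] = 7.08 × 10^-4 / 0.0198 = 0.0358 mol/L

0.0358 M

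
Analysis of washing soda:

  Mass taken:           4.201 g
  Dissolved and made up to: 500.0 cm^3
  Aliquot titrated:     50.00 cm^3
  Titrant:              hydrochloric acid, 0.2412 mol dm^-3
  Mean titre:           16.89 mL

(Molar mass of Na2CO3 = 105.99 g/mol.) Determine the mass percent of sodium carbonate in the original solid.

Na2CO3 + 2 HCl → 2 NaCl + H2O + CO2
n(HCl) per titration = 0.01689 × 0.2412 = 4.074 × 10^-3 mol
From the 1:2 ratio, n(Na2CO3) in each aliquot = 1/2 × 4.074 × 10^-3 = 2.037 × 10^-3 mol
n(Na2CO3) in the whole flask = 2.037 × 10^-3 × 500.0/50.00 = 0.02037 mol
mass of Na2CO3 = 0.02037 × 105.99 = 2.159 g
% Na2CO3 = 2.159 / 4.201 × 100 = 51.39 %

51.39 %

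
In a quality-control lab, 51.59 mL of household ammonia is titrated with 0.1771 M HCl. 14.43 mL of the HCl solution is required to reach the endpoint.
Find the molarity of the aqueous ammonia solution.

0.04954 M

NH3 + HCl → NH4Cl
n(HCl) = 0.01443 L × 0.1771 mol/L = 2.556 × 10^-3 mol
n(NH3) = 2.556 × 10^-3 mol (1:1 mole ratio)
[NH3] = 2.556 × 10^-3 mol / 0.05159 L = 0.04954 mol/L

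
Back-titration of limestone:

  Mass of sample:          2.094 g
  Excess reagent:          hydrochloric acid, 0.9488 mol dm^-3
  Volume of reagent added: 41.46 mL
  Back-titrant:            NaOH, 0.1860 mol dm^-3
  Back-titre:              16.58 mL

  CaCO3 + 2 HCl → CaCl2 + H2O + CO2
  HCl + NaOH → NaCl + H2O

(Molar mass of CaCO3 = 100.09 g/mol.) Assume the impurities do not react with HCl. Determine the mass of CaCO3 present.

1.814 g

n(HCl) added = 0.04146 × 0.9488 = 0.03934 mol
n(NaOH) used in back-titration = 0.01658 × 0.1860 = 3.084 × 10^-3 mol
n(HCl) left over = 3.084 × 10^-3 mol (1:1 ratio)
n(HCl) consumed by analyte = 0.03934 − 3.084 × 10^-3 = 0.03625 mol
From the 1:2 ratio, n(CaCO3) = 1/2 × 0.03625 = 0.01813 mol
mass of CaCO3 = 0.01813 × 100.09 = 1.814 g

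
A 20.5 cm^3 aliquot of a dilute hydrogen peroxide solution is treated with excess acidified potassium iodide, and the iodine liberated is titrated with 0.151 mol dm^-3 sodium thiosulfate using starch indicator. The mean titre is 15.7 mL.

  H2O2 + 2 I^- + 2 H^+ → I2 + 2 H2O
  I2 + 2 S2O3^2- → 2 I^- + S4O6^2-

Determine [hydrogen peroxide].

n(S2O3^2-) = 0.0157 × 0.151 = 2.37 × 10^-3 mol
n(I2) = n(S2O3^2-)/2 = 1.19 × 10^-3 mol
n(H2O2) in the aliquot = 1.19 × 10^-3 mol (1:1 ratio)
[H2O2] = 1.19 × 10^-3 / 0.0205 = 0.0578 mol/L

0.0578 mol/L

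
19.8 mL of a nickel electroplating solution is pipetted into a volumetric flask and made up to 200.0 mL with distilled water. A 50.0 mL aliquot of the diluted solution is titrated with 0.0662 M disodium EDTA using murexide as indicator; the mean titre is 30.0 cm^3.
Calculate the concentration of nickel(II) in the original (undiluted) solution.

0.401 M

Ni^2+ + EDTA^4- → [Ni(EDTA)]^2-
n(EDTA) = 0.0300 × 0.0662 = 1.99 × 10^-3 mol
n(Ni2+) in the aliquot = 1.99 × 10^-3 mol (1:1 ratio)
[Ni2+]_dilute = 1.99 × 10^-3 / 0.0500 = 0.0397 mol/L
Dilution factor = 200.0 / 19.8 = 10.10
[Ni2+]_stock = 0.0397 × 10.10 = 0.401 mol/L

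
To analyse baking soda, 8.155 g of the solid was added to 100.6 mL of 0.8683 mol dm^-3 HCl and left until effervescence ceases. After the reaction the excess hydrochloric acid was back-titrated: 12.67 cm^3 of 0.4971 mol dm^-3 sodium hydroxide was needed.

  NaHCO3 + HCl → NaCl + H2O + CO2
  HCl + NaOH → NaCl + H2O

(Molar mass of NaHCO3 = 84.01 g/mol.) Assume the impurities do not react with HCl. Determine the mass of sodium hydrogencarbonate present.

n(HCl) added = 0.1006 × 0.8683 = 0.08735 mol
n(NaOH) used in back-titration = 0.01267 × 0.4971 = 6.298 × 10^-3 mol
n(HCl) left over = 6.298 × 10^-3 mol (1:1 ratio)
n(HCl) consumed by analyte = 0.08735 − 6.298 × 10^-3 = 0.08105 mol
n(NaHCO3) = 0.08105 mol (1:1 ratio)
mass of NaHCO3 = 0.08105 × 84.01 = 6.809 g

6.809 g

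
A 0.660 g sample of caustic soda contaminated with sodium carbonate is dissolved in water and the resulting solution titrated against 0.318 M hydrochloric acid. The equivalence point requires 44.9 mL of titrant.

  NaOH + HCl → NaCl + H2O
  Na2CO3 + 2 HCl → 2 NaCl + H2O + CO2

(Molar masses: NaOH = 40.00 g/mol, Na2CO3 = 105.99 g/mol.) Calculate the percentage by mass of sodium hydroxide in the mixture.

45.1 %

n(HCl) = 0.0449 × 0.318 = 0.0143 mol
Let x = n(NaOH), y = n(Na2CO3).
Titrant: 1x + 2y = 0.0143;  mass: 40.00x + 105.99y = 0.660
Solving, x = 7.44 × 10^-3 mol, y = 3.42 × 10^-3 mol
mass of NaOH = 7.44 × 10^-3 × 40.00 = 0.298 g
% NaOH = 0.298 / 0.660 × 100 = 45.1 %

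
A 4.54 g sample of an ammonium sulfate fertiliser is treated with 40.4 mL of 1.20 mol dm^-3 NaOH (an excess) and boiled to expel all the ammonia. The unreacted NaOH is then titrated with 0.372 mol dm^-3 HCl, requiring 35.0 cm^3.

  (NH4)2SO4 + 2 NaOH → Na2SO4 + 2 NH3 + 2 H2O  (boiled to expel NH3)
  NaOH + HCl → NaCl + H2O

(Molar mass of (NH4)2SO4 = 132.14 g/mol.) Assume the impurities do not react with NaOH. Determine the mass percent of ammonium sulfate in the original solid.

51.6 %

n(NaOH) added = 0.0404 × 1.20 = 0.0485 mol
n(HCl) used in back-titration = 0.0350 × 0.372 = 0.0130 mol
n(NaOH) left over = 0.0130 mol (1:1 ratio)
n(NaOH) consumed by analyte = 0.0485 − 0.0130 = 0.0355 mol
From the 1:2 ratio, n((NH4)2SO4) = 1/2 × 0.0355 = 0.0177 mol
mass of (NH4)2SO4 = 0.0177 × 132.14 = 2.34 g
% (NH4)2SO4 = 2.34 / 4.54 × 100 = 51.6 %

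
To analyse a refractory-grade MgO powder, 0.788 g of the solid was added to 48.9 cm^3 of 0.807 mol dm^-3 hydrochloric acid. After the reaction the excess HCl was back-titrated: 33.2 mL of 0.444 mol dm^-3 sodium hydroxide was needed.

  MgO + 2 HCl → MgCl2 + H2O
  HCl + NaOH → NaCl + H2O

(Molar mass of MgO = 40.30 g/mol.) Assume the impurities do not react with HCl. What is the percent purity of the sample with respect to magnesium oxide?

63.2 %

n(HCl) added = 0.0489 × 0.807 = 0.0395 mol
n(NaOH) used in back-titration = 0.0332 × 0.444 = 0.0147 mol
n(HCl) left over = 0.0147 mol (1:1 ratio)
n(HCl) consumed by analyte = 0.0395 − 0.0147 = 0.0247 mol
From the 1:2 ratio, n(MgO) = 1/2 × 0.0247 = 0.0124 mol
mass of MgO = 0.0124 × 40.30 = 0.498 g
% MgO = 0.498 / 0.788 × 100 = 63.2 %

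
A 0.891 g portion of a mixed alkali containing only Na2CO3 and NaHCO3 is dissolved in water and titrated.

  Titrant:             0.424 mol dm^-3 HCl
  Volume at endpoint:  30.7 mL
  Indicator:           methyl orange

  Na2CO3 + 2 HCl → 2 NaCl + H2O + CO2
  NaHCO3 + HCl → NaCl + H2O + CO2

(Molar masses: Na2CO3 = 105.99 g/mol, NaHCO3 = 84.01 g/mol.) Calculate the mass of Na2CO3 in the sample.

n(HCl) = 0.0307 × 0.424 = 0.0130 mol
Let x = n(Na2CO3), y = n(NaHCO3).
Titrant: 2x + 1y = 0.0130;  mass: 105.99x + 84.01y = 0.891
Solving, x = 3.27 × 10^-3 mol, y = 6.49 × 10^-3 mol
mass of Na2CO3 = 3.27 × 10^-3 × 105.99 = 0.346 g

0.346 g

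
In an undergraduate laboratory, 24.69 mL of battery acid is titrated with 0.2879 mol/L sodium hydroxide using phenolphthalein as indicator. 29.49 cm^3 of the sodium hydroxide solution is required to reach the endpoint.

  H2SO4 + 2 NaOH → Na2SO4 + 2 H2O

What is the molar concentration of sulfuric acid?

0.1719 mol/L

n(NaOH) = 0.02949 L × 0.2879 mol/L = 8.490 × 10^-3 mol
From the 1:2 mole ratio, n(H2SO4) = 1/2 × 8.490 × 10^-3 = 4.245 × 10^-3 mol
[H2SO4] = 4.245 × 10^-3 mol / 0.02469 L = 0.1719 mol/L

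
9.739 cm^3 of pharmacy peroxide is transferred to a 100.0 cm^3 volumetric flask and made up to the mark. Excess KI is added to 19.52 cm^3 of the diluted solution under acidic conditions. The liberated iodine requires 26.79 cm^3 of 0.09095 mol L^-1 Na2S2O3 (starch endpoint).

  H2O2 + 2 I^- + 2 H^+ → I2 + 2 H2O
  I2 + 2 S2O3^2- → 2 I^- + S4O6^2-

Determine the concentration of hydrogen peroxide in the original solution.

0.6408 mol/L

n(S2O3^2-) = 0.02679 × 0.09095 = 2.437 × 10^-3 mol
n(I2) = n(S2O3^2-)/2 = 1.218 × 10^-3 mol
n(H2O2) in the aliquot = 1.218 × 10^-3 mol (1:1 ratio)
[H2O2]_dilute = 1.218 × 10^-3 / 0.01952 = 0.06241 mol/L
[H2O2]_original = 0.06241 × 100.0/9.739 = 0.6408 mol/L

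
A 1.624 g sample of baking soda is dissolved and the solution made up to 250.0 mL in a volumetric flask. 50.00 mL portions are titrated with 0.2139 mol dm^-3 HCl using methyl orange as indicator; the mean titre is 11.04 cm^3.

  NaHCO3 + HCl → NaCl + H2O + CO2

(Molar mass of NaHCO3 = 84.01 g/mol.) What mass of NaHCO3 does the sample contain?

n(HCl) per titration = 0.01104 × 0.2139 = 2.361 × 10^-3 mol
n(NaHCO3) in each aliquot = 2.361 × 10^-3 mol (1:1 ratio)
n(NaHCO3) in the whole flask = 2.361 × 10^-3 × 250.0/50.00 = 0.01181 mol
mass of NaHCO3 = 0.01181 × 84.01 = 0.9919 g

0.9919 g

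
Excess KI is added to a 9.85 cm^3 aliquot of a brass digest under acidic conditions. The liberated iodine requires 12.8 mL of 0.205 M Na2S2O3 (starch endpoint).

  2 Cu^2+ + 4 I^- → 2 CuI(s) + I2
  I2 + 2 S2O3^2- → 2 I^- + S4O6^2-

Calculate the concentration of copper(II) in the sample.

n(S2O3^2-) = 0.0128 × 0.205 = 2.62 × 10^-3 mol
n(I2) = n(S2O3^2-)/2 = 1.31 × 10^-3 mol
From the 2:1 ratio, n(Cu2+) in the aliquot = 2/1 × 1.31 × 10^-3 = 2.62 × 10^-3 mol
[Cu2+] = 2.62 × 10^-3 / 0.00985 = 0.266 mol/L

0.266 M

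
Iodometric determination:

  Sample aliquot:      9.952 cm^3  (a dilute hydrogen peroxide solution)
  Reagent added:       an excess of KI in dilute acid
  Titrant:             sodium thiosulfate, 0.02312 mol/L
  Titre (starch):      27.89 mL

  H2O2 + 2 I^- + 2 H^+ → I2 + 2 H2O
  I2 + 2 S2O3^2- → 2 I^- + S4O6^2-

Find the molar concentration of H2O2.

n(S2O3^2-) = 0.02789 × 0.02312 = 6.448 × 10^-4 mol
n(I2) = n(S2O3^2-)/2 = 3.224 × 10^-4 mol
n(H2O2) in the aliquot = 3.224 × 10^-4 mol (1:1 ratio)
[H2O2] = 3.224 × 10^-4 / 0.009952 = 0.03240 mol/L

0.03240 mol/L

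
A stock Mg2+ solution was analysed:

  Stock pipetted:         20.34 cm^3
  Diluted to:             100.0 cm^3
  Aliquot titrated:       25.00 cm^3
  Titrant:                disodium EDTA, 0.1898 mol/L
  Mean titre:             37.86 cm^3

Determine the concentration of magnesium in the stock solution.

1.413 mol/L

Mg^2+ + EDTA^4- → [Mg(EDTA)]^2-
n(EDTA) = 0.03786 × 0.1898 = 7.186 × 10^-3 mol
n(Mg2+) in the aliquot = 7.186 × 10^-3 mol (1:1 ratio)
[Mg2+]_dilute = 7.186 × 10^-3 / 0.02500 = 0.2874 mol/L
Dilution factor = 100.0 / 20.34 = 4.916
[Mg2+]_stock = 0.2874 × 4.916 = 1.413 mol/L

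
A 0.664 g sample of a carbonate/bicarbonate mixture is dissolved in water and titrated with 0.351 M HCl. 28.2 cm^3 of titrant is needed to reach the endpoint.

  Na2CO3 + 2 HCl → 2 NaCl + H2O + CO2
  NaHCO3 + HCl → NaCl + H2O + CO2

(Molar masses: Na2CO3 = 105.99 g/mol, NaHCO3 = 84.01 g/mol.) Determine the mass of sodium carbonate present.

n(HCl) = 0.0282 × 0.351 = 9.90 × 10^-3 mol
Let x = n(Na2CO3), y = n(NaHCO3).
Titrant: 2x + 1y = 9.90 × 10^-3;  mass: 105.99x + 84.01y = 0.664
Solving, x = 2.70 × 10^-3 mol, y = 4.50 × 10^-3 mol
mass of Na2CO3 = 2.70 × 10^-3 × 105.99 = 0.286 g

0.286 g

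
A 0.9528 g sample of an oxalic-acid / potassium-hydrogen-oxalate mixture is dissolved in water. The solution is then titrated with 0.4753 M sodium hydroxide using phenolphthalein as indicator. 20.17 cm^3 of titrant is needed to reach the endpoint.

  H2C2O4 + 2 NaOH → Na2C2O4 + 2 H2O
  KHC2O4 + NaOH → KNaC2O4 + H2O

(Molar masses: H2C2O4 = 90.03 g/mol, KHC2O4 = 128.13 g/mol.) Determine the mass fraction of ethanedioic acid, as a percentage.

15.66 %

n(NaOH) = 0.02017 × 0.4753 = 9.587 × 10^-3 mol
Let x = n(H2C2O4), y = n(KHC2O4).
Titrant: 2x + 1y = 9.587 × 10^-3;  mass: 90.03x + 128.13y = 0.9528
Solving, x = 1.658 × 10^-3 mol, y = 6.271 × 10^-3 mol
mass of H2C2O4 = 1.658 × 10^-3 × 90.03 = 0.1492 g
% H2C2O4 = 0.1492 / 0.9528 × 100 = 15.66 %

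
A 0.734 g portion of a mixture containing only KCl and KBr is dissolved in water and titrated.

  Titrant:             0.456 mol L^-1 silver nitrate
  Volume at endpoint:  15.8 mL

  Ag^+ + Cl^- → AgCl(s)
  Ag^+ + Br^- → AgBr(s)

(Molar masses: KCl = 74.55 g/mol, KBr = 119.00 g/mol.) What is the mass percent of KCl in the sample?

28.2 %

n(AgNO3) = 0.0158 × 0.456 = 7.20 × 10^-3 mol
Let x = n(KCl), y = n(KBr).
Titrant: 1x + 1y = 7.20 × 10^-3;  mass: 74.55x + 119.00y = 0.734
Solving, x = 2.78 × 10^-3 mol, y = 4.43 × 10^-3 mol
mass of KCl = 2.78 × 10^-3 × 74.55 = 0.207 g
% KCl = 0.207 / 0.734 × 100 = 28.2 %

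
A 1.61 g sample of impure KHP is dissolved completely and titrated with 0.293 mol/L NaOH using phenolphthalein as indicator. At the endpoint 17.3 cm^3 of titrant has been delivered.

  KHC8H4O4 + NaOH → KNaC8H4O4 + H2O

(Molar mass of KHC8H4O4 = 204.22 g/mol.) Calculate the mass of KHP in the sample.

1.04 g

n(NaOH) = 0.0173 L × 0.293 mol/L = 5.07 × 10^-3 mol
n(KHC8H4O4) = 5.07 × 10^-3 mol (1:1 ratio)
mass of KHC8H4O4 = 5.07 × 10^-3 × 204.22 g/mol = 1.04 g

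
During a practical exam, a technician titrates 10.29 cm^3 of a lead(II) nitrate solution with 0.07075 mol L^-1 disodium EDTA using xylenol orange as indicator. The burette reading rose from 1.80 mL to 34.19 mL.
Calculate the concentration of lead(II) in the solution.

Pb^2+ + EDTA^4- → [Pb(EDTA)]^2-
n(EDTA) = 0.03239 L × 0.07075 mol/L = 2.292 × 10^-3 mol
n(Pb2+) = 2.292 × 10^-3 mol (1:1 mole ratio)
[Pb2+] = 2.292 × 10^-3 mol / 0.01029 L = 0.2227 mol/L

0.2227 mol/L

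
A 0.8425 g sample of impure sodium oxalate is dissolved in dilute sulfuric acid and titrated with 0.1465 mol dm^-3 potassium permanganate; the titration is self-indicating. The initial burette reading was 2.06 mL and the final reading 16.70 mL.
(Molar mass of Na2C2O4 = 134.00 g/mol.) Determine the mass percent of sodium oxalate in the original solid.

2 MnO4^- + 5 C2O4^2- + 16 H^+ → 2 Mn^2+ + 10 CO2 + 8 H2O
n(KMnO4) = 0.01464 L × 0.1465 mol/L = 2.145 × 10^-3 mol
From the 5:2 ratio, n(Na2C2O4) = 5/2 × 2.145 × 10^-3 = 5.362 × 10^-3 mol
mass of Na2C2O4 = 5.362 × 10^-3 × 134.00 g/mol = 0.7185 g
% Na2C2O4 = 0.7185 / 0.8425 × 100 = 85.28 %

85.28 %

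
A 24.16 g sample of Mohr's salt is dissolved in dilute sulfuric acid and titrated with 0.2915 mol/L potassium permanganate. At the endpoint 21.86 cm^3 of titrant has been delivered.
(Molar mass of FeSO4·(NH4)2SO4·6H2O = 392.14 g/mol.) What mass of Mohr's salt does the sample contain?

12.49 g

MnO4^- + 5 Fe^2+ + 8 H^+ → Mn^2+ + 5 Fe^3+ + 4 H2O
n(KMnO4) = 0.02186 L × 0.2915 mol/L = 6.372 × 10^-3 mol
From the 5:1 ratio, n(FeSO4·(NH4)2SO4·6H2O) = 5/1 × 6.372 × 10^-3 = 0.03186 mol
mass of FeSO4·(NH4)2SO4·6H2O = 0.03186 × 392.14 g/mol = 12.49 g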